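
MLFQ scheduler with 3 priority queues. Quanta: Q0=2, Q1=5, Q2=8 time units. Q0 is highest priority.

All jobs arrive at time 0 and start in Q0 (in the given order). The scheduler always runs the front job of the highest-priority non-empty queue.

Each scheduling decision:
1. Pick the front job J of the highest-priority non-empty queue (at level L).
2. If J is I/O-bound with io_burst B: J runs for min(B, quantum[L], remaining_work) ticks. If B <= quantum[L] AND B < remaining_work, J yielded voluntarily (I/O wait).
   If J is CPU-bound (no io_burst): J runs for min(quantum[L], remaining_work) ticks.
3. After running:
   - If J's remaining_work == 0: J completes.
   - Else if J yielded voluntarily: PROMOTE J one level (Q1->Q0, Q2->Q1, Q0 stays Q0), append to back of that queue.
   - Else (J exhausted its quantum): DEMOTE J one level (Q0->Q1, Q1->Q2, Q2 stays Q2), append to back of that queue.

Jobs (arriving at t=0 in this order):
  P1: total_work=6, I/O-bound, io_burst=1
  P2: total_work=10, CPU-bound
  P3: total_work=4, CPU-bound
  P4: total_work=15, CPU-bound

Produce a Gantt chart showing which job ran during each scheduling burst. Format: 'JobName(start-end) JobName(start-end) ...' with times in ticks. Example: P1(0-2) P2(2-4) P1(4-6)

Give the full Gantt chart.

t=0-1: P1@Q0 runs 1, rem=5, I/O yield, promote→Q0. Q0=[P2,P3,P4,P1] Q1=[] Q2=[]
t=1-3: P2@Q0 runs 2, rem=8, quantum used, demote→Q1. Q0=[P3,P4,P1] Q1=[P2] Q2=[]
t=3-5: P3@Q0 runs 2, rem=2, quantum used, demote→Q1. Q0=[P4,P1] Q1=[P2,P3] Q2=[]
t=5-7: P4@Q0 runs 2, rem=13, quantum used, demote→Q1. Q0=[P1] Q1=[P2,P3,P4] Q2=[]
t=7-8: P1@Q0 runs 1, rem=4, I/O yield, promote→Q0. Q0=[P1] Q1=[P2,P3,P4] Q2=[]
t=8-9: P1@Q0 runs 1, rem=3, I/O yield, promote→Q0. Q0=[P1] Q1=[P2,P3,P4] Q2=[]
t=9-10: P1@Q0 runs 1, rem=2, I/O yield, promote→Q0. Q0=[P1] Q1=[P2,P3,P4] Q2=[]
t=10-11: P1@Q0 runs 1, rem=1, I/O yield, promote→Q0. Q0=[P1] Q1=[P2,P3,P4] Q2=[]
t=11-12: P1@Q0 runs 1, rem=0, completes. Q0=[] Q1=[P2,P3,P4] Q2=[]
t=12-17: P2@Q1 runs 5, rem=3, quantum used, demote→Q2. Q0=[] Q1=[P3,P4] Q2=[P2]
t=17-19: P3@Q1 runs 2, rem=0, completes. Q0=[] Q1=[P4] Q2=[P2]
t=19-24: P4@Q1 runs 5, rem=8, quantum used, demote→Q2. Q0=[] Q1=[] Q2=[P2,P4]
t=24-27: P2@Q2 runs 3, rem=0, completes. Q0=[] Q1=[] Q2=[P4]
t=27-35: P4@Q2 runs 8, rem=0, completes. Q0=[] Q1=[] Q2=[]

Answer: P1(0-1) P2(1-3) P3(3-5) P4(5-7) P1(7-8) P1(8-9) P1(9-10) P1(10-11) P1(11-12) P2(12-17) P3(17-19) P4(19-24) P2(24-27) P4(27-35)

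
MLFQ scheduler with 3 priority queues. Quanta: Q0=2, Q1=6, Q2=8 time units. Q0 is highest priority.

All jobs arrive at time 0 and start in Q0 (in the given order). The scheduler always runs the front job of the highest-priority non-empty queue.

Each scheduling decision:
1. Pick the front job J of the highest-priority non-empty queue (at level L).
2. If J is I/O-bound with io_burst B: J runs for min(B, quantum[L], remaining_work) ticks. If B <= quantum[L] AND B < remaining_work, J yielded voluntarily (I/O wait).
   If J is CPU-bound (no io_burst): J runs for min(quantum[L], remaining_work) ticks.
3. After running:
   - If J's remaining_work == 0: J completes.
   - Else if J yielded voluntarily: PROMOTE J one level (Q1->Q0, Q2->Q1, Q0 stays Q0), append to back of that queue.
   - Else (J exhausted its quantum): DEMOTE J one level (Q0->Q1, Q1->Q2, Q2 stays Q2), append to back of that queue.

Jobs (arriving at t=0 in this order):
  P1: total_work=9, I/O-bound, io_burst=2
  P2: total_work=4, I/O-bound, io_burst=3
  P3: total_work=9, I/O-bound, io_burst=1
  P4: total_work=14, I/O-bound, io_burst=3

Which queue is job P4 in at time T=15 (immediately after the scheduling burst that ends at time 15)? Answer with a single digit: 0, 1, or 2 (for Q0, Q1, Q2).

Answer: 1

Derivation:
t=0-2: P1@Q0 runs 2, rem=7, I/O yield, promote→Q0. Q0=[P2,P3,P4,P1] Q1=[] Q2=[]
t=2-4: P2@Q0 runs 2, rem=2, quantum used, demote→Q1. Q0=[P3,P4,P1] Q1=[P2] Q2=[]
t=4-5: P3@Q0 runs 1, rem=8, I/O yield, promote→Q0. Q0=[P4,P1,P3] Q1=[P2] Q2=[]
t=5-7: P4@Q0 runs 2, rem=12, quantum used, demote→Q1. Q0=[P1,P3] Q1=[P2,P4] Q2=[]
t=7-9: P1@Q0 runs 2, rem=5, I/O yield, promote→Q0. Q0=[P3,P1] Q1=[P2,P4] Q2=[]
t=9-10: P3@Q0 runs 1, rem=7, I/O yield, promote→Q0. Q0=[P1,P3] Q1=[P2,P4] Q2=[]
t=10-12: P1@Q0 runs 2, rem=3, I/O yield, promote→Q0. Q0=[P3,P1] Q1=[P2,P4] Q2=[]
t=12-13: P3@Q0 runs 1, rem=6, I/O yield, promote→Q0. Q0=[P1,P3] Q1=[P2,P4] Q2=[]
t=13-15: P1@Q0 runs 2, rem=1, I/O yield, promote→Q0. Q0=[P3,P1] Q1=[P2,P4] Q2=[]
t=15-16: P3@Q0 runs 1, rem=5, I/O yield, promote→Q0. Q0=[P1,P3] Q1=[P2,P4] Q2=[]
t=16-17: P1@Q0 runs 1, rem=0, completes. Q0=[P3] Q1=[P2,P4] Q2=[]
t=17-18: P3@Q0 runs 1, rem=4, I/O yield, promote→Q0. Q0=[P3] Q1=[P2,P4] Q2=[]
t=18-19: P3@Q0 runs 1, rem=3, I/O yield, promote→Q0. Q0=[P3] Q1=[P2,P4] Q2=[]
t=19-20: P3@Q0 runs 1, rem=2, I/O yield, promote→Q0. Q0=[P3] Q1=[P2,P4] Q2=[]
t=20-21: P3@Q0 runs 1, rem=1, I/O yield, promote→Q0. Q0=[P3] Q1=[P2,P4] Q2=[]
t=21-22: P3@Q0 runs 1, rem=0, completes. Q0=[] Q1=[P2,P4] Q2=[]
t=22-24: P2@Q1 runs 2, rem=0, completes. Q0=[] Q1=[P4] Q2=[]
t=24-27: P4@Q1 runs 3, rem=9, I/O yield, promote→Q0. Q0=[P4] Q1=[] Q2=[]
t=27-29: P4@Q0 runs 2, rem=7, quantum used, demote→Q1. Q0=[] Q1=[P4] Q2=[]
t=29-32: P4@Q1 runs 3, rem=4, I/O yield, promote→Q0. Q0=[P4] Q1=[] Q2=[]
t=32-34: P4@Q0 runs 2, rem=2, quantum used, demote→Q1. Q0=[] Q1=[P4] Q2=[]
t=34-36: P4@Q1 runs 2, rem=0, completes. Q0=[] Q1=[] Q2=[]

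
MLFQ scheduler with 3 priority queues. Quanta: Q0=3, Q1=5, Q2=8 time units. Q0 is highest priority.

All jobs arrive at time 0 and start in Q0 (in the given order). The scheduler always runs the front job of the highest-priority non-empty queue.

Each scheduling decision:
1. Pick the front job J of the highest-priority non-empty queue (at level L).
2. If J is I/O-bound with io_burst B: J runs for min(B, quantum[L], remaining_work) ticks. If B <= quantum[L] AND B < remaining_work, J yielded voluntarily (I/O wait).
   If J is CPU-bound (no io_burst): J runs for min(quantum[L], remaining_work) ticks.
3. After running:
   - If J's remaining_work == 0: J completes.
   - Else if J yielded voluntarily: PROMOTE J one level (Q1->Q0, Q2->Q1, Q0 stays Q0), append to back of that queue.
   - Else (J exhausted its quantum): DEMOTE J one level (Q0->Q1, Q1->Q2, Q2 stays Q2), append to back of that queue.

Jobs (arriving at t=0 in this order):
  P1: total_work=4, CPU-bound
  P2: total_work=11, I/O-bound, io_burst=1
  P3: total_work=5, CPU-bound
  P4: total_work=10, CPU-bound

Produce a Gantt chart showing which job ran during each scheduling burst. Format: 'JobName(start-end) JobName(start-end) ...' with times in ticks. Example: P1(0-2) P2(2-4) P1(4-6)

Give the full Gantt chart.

Answer: P1(0-3) P2(3-4) P3(4-7) P4(7-10) P2(10-11) P2(11-12) P2(12-13) P2(13-14) P2(14-15) P2(15-16) P2(16-17) P2(17-18) P2(18-19) P2(19-20) P1(20-21) P3(21-23) P4(23-28) P4(28-30)

Derivation:
t=0-3: P1@Q0 runs 3, rem=1, quantum used, demote→Q1. Q0=[P2,P3,P4] Q1=[P1] Q2=[]
t=3-4: P2@Q0 runs 1, rem=10, I/O yield, promote→Q0. Q0=[P3,P4,P2] Q1=[P1] Q2=[]
t=4-7: P3@Q0 runs 3, rem=2, quantum used, demote→Q1. Q0=[P4,P2] Q1=[P1,P3] Q2=[]
t=7-10: P4@Q0 runs 3, rem=7, quantum used, demote→Q1. Q0=[P2] Q1=[P1,P3,P4] Q2=[]
t=10-11: P2@Q0 runs 1, rem=9, I/O yield, promote→Q0. Q0=[P2] Q1=[P1,P3,P4] Q2=[]
t=11-12: P2@Q0 runs 1, rem=8, I/O yield, promote→Q0. Q0=[P2] Q1=[P1,P3,P4] Q2=[]
t=12-13: P2@Q0 runs 1, rem=7, I/O yield, promote→Q0. Q0=[P2] Q1=[P1,P3,P4] Q2=[]
t=13-14: P2@Q0 runs 1, rem=6, I/O yield, promote→Q0. Q0=[P2] Q1=[P1,P3,P4] Q2=[]
t=14-15: P2@Q0 runs 1, rem=5, I/O yield, promote→Q0. Q0=[P2] Q1=[P1,P3,P4] Q2=[]
t=15-16: P2@Q0 runs 1, rem=4, I/O yield, promote→Q0. Q0=[P2] Q1=[P1,P3,P4] Q2=[]
t=16-17: P2@Q0 runs 1, rem=3, I/O yield, promote→Q0. Q0=[P2] Q1=[P1,P3,P4] Q2=[]
t=17-18: P2@Q0 runs 1, rem=2, I/O yield, promote→Q0. Q0=[P2] Q1=[P1,P3,P4] Q2=[]
t=18-19: P2@Q0 runs 1, rem=1, I/O yield, promote→Q0. Q0=[P2] Q1=[P1,P3,P4] Q2=[]
t=19-20: P2@Q0 runs 1, rem=0, completes. Q0=[] Q1=[P1,P3,P4] Q2=[]
t=20-21: P1@Q1 runs 1, rem=0, completes. Q0=[] Q1=[P3,P4] Q2=[]
t=21-23: P3@Q1 runs 2, rem=0, completes. Q0=[] Q1=[P4] Q2=[]
t=23-28: P4@Q1 runs 5, rem=2, quantum used, demote→Q2. Q0=[] Q1=[] Q2=[P4]
t=28-30: P4@Q2 runs 2, rem=0, completes. Q0=[] Q1=[] Q2=[]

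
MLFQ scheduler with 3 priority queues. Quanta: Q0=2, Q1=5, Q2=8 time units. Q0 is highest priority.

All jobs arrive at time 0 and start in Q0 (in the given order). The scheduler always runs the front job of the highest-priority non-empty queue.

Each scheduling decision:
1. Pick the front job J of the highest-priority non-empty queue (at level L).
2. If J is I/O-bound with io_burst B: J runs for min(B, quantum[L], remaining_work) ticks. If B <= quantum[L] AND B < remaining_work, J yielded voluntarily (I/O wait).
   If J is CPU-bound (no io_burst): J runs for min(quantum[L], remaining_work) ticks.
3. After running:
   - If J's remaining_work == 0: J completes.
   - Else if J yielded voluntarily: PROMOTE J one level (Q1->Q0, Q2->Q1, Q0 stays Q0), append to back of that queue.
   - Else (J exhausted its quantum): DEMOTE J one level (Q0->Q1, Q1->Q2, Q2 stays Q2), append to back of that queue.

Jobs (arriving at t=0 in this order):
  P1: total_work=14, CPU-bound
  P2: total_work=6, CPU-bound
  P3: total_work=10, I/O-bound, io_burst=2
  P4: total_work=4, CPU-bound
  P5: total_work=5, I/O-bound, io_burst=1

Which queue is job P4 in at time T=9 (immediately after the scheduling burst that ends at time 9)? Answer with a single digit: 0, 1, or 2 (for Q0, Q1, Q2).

t=0-2: P1@Q0 runs 2, rem=12, quantum used, demote→Q1. Q0=[P2,P3,P4,P5] Q1=[P1] Q2=[]
t=2-4: P2@Q0 runs 2, rem=4, quantum used, demote→Q1. Q0=[P3,P4,P5] Q1=[P1,P2] Q2=[]
t=4-6: P3@Q0 runs 2, rem=8, I/O yield, promote→Q0. Q0=[P4,P5,P3] Q1=[P1,P2] Q2=[]
t=6-8: P4@Q0 runs 2, rem=2, quantum used, demote→Q1. Q0=[P5,P3] Q1=[P1,P2,P4] Q2=[]
t=8-9: P5@Q0 runs 1, rem=4, I/O yield, promote→Q0. Q0=[P3,P5] Q1=[P1,P2,P4] Q2=[]
t=9-11: P3@Q0 runs 2, rem=6, I/O yield, promote→Q0. Q0=[P5,P3] Q1=[P1,P2,P4] Q2=[]
t=11-12: P5@Q0 runs 1, rem=3, I/O yield, promote→Q0. Q0=[P3,P5] Q1=[P1,P2,P4] Q2=[]
t=12-14: P3@Q0 runs 2, rem=4, I/O yield, promote→Q0. Q0=[P5,P3] Q1=[P1,P2,P4] Q2=[]
t=14-15: P5@Q0 runs 1, rem=2, I/O yield, promote→Q0. Q0=[P3,P5] Q1=[P1,P2,P4] Q2=[]
t=15-17: P3@Q0 runs 2, rem=2, I/O yield, promote→Q0. Q0=[P5,P3] Q1=[P1,P2,P4] Q2=[]
t=17-18: P5@Q0 runs 1, rem=1, I/O yield, promote→Q0. Q0=[P3,P5] Q1=[P1,P2,P4] Q2=[]
t=18-20: P3@Q0 runs 2, rem=0, completes. Q0=[P5] Q1=[P1,P2,P4] Q2=[]
t=20-21: P5@Q0 runs 1, rem=0, completes. Q0=[] Q1=[P1,P2,P4] Q2=[]
t=21-26: P1@Q1 runs 5, rem=7, quantum used, demote→Q2. Q0=[] Q1=[P2,P4] Q2=[P1]
t=26-30: P2@Q1 runs 4, rem=0, completes. Q0=[] Q1=[P4] Q2=[P1]
t=30-32: P4@Q1 runs 2, rem=0, completes. Q0=[] Q1=[] Q2=[P1]
t=32-39: P1@Q2 runs 7, rem=0, completes. Q0=[] Q1=[] Q2=[]

Answer: 1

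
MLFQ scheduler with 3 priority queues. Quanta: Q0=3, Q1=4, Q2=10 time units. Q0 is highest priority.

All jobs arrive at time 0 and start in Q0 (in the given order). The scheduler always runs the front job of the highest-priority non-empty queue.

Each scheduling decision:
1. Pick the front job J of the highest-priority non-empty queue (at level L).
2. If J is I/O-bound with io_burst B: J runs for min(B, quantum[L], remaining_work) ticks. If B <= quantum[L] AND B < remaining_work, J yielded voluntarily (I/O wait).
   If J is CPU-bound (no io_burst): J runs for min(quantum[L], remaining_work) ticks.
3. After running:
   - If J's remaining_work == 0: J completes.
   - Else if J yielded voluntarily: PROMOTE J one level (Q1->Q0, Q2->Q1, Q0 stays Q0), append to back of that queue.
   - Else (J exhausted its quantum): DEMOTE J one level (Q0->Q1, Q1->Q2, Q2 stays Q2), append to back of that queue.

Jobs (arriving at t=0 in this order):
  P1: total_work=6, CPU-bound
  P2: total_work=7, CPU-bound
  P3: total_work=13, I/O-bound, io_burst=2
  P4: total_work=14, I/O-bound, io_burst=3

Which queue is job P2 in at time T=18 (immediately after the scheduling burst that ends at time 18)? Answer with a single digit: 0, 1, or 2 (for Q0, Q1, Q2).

Answer: 1

Derivation:
t=0-3: P1@Q0 runs 3, rem=3, quantum used, demote→Q1. Q0=[P2,P3,P4] Q1=[P1] Q2=[]
t=3-6: P2@Q0 runs 3, rem=4, quantum used, demote→Q1. Q0=[P3,P4] Q1=[P1,P2] Q2=[]
t=6-8: P3@Q0 runs 2, rem=11, I/O yield, promote→Q0. Q0=[P4,P3] Q1=[P1,P2] Q2=[]
t=8-11: P4@Q0 runs 3, rem=11, I/O yield, promote→Q0. Q0=[P3,P4] Q1=[P1,P2] Q2=[]
t=11-13: P3@Q0 runs 2, rem=9, I/O yield, promote→Q0. Q0=[P4,P3] Q1=[P1,P2] Q2=[]
t=13-16: P4@Q0 runs 3, rem=8, I/O yield, promote→Q0. Q0=[P3,P4] Q1=[P1,P2] Q2=[]
t=16-18: P3@Q0 runs 2, rem=7, I/O yield, promote→Q0. Q0=[P4,P3] Q1=[P1,P2] Q2=[]
t=18-21: P4@Q0 runs 3, rem=5, I/O yield, promote→Q0. Q0=[P3,P4] Q1=[P1,P2] Q2=[]
t=21-23: P3@Q0 runs 2, rem=5, I/O yield, promote→Q0. Q0=[P4,P3] Q1=[P1,P2] Q2=[]
t=23-26: P4@Q0 runs 3, rem=2, I/O yield, promote→Q0. Q0=[P3,P4] Q1=[P1,P2] Q2=[]
t=26-28: P3@Q0 runs 2, rem=3, I/O yield, promote→Q0. Q0=[P4,P3] Q1=[P1,P2] Q2=[]
t=28-30: P4@Q0 runs 2, rem=0, completes. Q0=[P3] Q1=[P1,P2] Q2=[]
t=30-32: P3@Q0 runs 2, rem=1, I/O yield, promote→Q0. Q0=[P3] Q1=[P1,P2] Q2=[]
t=32-33: P3@Q0 runs 1, rem=0, completes. Q0=[] Q1=[P1,P2] Q2=[]
t=33-36: P1@Q1 runs 3, rem=0, completes. Q0=[] Q1=[P2] Q2=[]
t=36-40: P2@Q1 runs 4, rem=0, completes. Q0=[] Q1=[] Q2=[]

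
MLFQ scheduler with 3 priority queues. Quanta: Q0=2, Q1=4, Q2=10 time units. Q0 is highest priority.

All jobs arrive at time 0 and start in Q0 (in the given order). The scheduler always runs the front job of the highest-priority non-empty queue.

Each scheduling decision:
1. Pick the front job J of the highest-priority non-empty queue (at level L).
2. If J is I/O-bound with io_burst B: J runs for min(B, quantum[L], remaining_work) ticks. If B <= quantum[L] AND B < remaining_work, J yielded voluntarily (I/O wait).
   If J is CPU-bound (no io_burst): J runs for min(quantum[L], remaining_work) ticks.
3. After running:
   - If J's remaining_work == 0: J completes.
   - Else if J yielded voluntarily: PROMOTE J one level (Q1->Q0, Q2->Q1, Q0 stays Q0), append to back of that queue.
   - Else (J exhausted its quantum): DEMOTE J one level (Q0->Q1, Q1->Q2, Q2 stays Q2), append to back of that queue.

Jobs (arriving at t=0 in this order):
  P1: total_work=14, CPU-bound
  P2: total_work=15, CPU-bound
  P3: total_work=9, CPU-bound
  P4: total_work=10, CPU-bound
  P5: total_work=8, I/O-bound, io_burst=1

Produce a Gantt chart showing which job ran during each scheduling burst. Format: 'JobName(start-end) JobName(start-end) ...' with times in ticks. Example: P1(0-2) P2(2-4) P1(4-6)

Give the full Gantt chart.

Answer: P1(0-2) P2(2-4) P3(4-6) P4(6-8) P5(8-9) P5(9-10) P5(10-11) P5(11-12) P5(12-13) P5(13-14) P5(14-15) P5(15-16) P1(16-20) P2(20-24) P3(24-28) P4(28-32) P1(32-40) P2(40-49) P3(49-52) P4(52-56)

Derivation:
t=0-2: P1@Q0 runs 2, rem=12, quantum used, demote→Q1. Q0=[P2,P3,P4,P5] Q1=[P1] Q2=[]
t=2-4: P2@Q0 runs 2, rem=13, quantum used, demote→Q1. Q0=[P3,P4,P5] Q1=[P1,P2] Q2=[]
t=4-6: P3@Q0 runs 2, rem=7, quantum used, demote→Q1. Q0=[P4,P5] Q1=[P1,P2,P3] Q2=[]
t=6-8: P4@Q0 runs 2, rem=8, quantum used, demote→Q1. Q0=[P5] Q1=[P1,P2,P3,P4] Q2=[]
t=8-9: P5@Q0 runs 1, rem=7, I/O yield, promote→Q0. Q0=[P5] Q1=[P1,P2,P3,P4] Q2=[]
t=9-10: P5@Q0 runs 1, rem=6, I/O yield, promote→Q0. Q0=[P5] Q1=[P1,P2,P3,P4] Q2=[]
t=10-11: P5@Q0 runs 1, rem=5, I/O yield, promote→Q0. Q0=[P5] Q1=[P1,P2,P3,P4] Q2=[]
t=11-12: P5@Q0 runs 1, rem=4, I/O yield, promote→Q0. Q0=[P5] Q1=[P1,P2,P3,P4] Q2=[]
t=12-13: P5@Q0 runs 1, rem=3, I/O yield, promote→Q0. Q0=[P5] Q1=[P1,P2,P3,P4] Q2=[]
t=13-14: P5@Q0 runs 1, rem=2, I/O yield, promote→Q0. Q0=[P5] Q1=[P1,P2,P3,P4] Q2=[]
t=14-15: P5@Q0 runs 1, rem=1, I/O yield, promote→Q0. Q0=[P5] Q1=[P1,P2,P3,P4] Q2=[]
t=15-16: P5@Q0 runs 1, rem=0, completes. Q0=[] Q1=[P1,P2,P3,P4] Q2=[]
t=16-20: P1@Q1 runs 4, rem=8, quantum used, demote→Q2. Q0=[] Q1=[P2,P3,P4] Q2=[P1]
t=20-24: P2@Q1 runs 4, rem=9, quantum used, demote→Q2. Q0=[] Q1=[P3,P4] Q2=[P1,P2]
t=24-28: P3@Q1 runs 4, rem=3, quantum used, demote→Q2. Q0=[] Q1=[P4] Q2=[P1,P2,P3]
t=28-32: P4@Q1 runs 4, rem=4, quantum used, demote→Q2. Q0=[] Q1=[] Q2=[P1,P2,P3,P4]
t=32-40: P1@Q2 runs 8, rem=0, completes. Q0=[] Q1=[] Q2=[P2,P3,P4]
t=40-49: P2@Q2 runs 9, rem=0, completes. Q0=[] Q1=[] Q2=[P3,P4]
t=49-52: P3@Q2 runs 3, rem=0, completes. Q0=[] Q1=[] Q2=[P4]
t=52-56: P4@Q2 runs 4, rem=0, completes. Q0=[] Q1=[] Q2=[]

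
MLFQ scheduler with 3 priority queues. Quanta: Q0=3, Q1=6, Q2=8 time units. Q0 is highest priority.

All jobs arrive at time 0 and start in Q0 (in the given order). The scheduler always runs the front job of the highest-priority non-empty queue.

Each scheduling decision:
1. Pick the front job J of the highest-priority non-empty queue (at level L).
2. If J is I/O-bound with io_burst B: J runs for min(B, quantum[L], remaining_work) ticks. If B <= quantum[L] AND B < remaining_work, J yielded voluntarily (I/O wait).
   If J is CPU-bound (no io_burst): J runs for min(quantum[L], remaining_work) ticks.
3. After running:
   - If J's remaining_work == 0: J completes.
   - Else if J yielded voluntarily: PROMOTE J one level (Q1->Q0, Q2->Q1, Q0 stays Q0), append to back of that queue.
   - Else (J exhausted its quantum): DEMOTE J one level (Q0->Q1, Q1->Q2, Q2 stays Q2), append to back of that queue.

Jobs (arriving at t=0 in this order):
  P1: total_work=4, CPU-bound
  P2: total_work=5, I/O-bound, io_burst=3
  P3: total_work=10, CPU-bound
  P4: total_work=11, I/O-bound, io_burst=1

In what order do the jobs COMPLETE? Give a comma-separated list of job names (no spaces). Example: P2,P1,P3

Answer: P2,P4,P1,P3

Derivation:
t=0-3: P1@Q0 runs 3, rem=1, quantum used, demote→Q1. Q0=[P2,P3,P4] Q1=[P1] Q2=[]
t=3-6: P2@Q0 runs 3, rem=2, I/O yield, promote→Q0. Q0=[P3,P4,P2] Q1=[P1] Q2=[]
t=6-9: P3@Q0 runs 3, rem=7, quantum used, demote→Q1. Q0=[P4,P2] Q1=[P1,P3] Q2=[]
t=9-10: P4@Q0 runs 1, rem=10, I/O yield, promote→Q0. Q0=[P2,P4] Q1=[P1,P3] Q2=[]
t=10-12: P2@Q0 runs 2, rem=0, completes. Q0=[P4] Q1=[P1,P3] Q2=[]
t=12-13: P4@Q0 runs 1, rem=9, I/O yield, promote→Q0. Q0=[P4] Q1=[P1,P3] Q2=[]
t=13-14: P4@Q0 runs 1, rem=8, I/O yield, promote→Q0. Q0=[P4] Q1=[P1,P3] Q2=[]
t=14-15: P4@Q0 runs 1, rem=7, I/O yield, promote→Q0. Q0=[P4] Q1=[P1,P3] Q2=[]
t=15-16: P4@Q0 runs 1, rem=6, I/O yield, promote→Q0. Q0=[P4] Q1=[P1,P3] Q2=[]
t=16-17: P4@Q0 runs 1, rem=5, I/O yield, promote→Q0. Q0=[P4] Q1=[P1,P3] Q2=[]
t=17-18: P4@Q0 runs 1, rem=4, I/O yield, promote→Q0. Q0=[P4] Q1=[P1,P3] Q2=[]
t=18-19: P4@Q0 runs 1, rem=3, I/O yield, promote→Q0. Q0=[P4] Q1=[P1,P3] Q2=[]
t=19-20: P4@Q0 runs 1, rem=2, I/O yield, promote→Q0. Q0=[P4] Q1=[P1,P3] Q2=[]
t=20-21: P4@Q0 runs 1, rem=1, I/O yield, promote→Q0. Q0=[P4] Q1=[P1,P3] Q2=[]
t=21-22: P4@Q0 runs 1, rem=0, completes. Q0=[] Q1=[P1,P3] Q2=[]
t=22-23: P1@Q1 runs 1, rem=0, completes. Q0=[] Q1=[P3] Q2=[]
t=23-29: P3@Q1 runs 6, rem=1, quantum used, demote→Q2. Q0=[] Q1=[] Q2=[P3]
t=29-30: P3@Q2 runs 1, rem=0, completes. Q0=[] Q1=[] Q2=[]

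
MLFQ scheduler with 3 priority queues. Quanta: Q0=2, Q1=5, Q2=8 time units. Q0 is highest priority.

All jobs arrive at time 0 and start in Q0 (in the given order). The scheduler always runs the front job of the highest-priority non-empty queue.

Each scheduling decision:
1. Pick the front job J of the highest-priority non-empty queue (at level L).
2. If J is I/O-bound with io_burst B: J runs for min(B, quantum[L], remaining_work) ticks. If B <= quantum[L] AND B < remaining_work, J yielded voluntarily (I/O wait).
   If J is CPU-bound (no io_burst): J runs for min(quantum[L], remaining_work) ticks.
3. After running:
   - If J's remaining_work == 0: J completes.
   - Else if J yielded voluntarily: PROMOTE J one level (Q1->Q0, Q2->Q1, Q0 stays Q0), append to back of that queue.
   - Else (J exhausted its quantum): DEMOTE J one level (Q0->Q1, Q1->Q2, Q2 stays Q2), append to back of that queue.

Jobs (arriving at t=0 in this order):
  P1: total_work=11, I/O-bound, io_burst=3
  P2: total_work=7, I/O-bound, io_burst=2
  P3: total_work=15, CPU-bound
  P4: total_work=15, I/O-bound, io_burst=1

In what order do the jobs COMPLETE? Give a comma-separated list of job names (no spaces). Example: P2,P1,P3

t=0-2: P1@Q0 runs 2, rem=9, quantum used, demote→Q1. Q0=[P2,P3,P4] Q1=[P1] Q2=[]
t=2-4: P2@Q0 runs 2, rem=5, I/O yield, promote→Q0. Q0=[P3,P4,P2] Q1=[P1] Q2=[]
t=4-6: P3@Q0 runs 2, rem=13, quantum used, demote→Q1. Q0=[P4,P2] Q1=[P1,P3] Q2=[]
t=6-7: P4@Q0 runs 1, rem=14, I/O yield, promote→Q0. Q0=[P2,P4] Q1=[P1,P3] Q2=[]
t=7-9: P2@Q0 runs 2, rem=3, I/O yield, promote→Q0. Q0=[P4,P2] Q1=[P1,P3] Q2=[]
t=9-10: P4@Q0 runs 1, rem=13, I/O yield, promote→Q0. Q0=[P2,P4] Q1=[P1,P3] Q2=[]
t=10-12: P2@Q0 runs 2, rem=1, I/O yield, promote→Q0. Q0=[P4,P2] Q1=[P1,P3] Q2=[]
t=12-13: P4@Q0 runs 1, rem=12, I/O yield, promote→Q0. Q0=[P2,P4] Q1=[P1,P3] Q2=[]
t=13-14: P2@Q0 runs 1, rem=0, completes. Q0=[P4] Q1=[P1,P3] Q2=[]
t=14-15: P4@Q0 runs 1, rem=11, I/O yield, promote→Q0. Q0=[P4] Q1=[P1,P3] Q2=[]
t=15-16: P4@Q0 runs 1, rem=10, I/O yield, promote→Q0. Q0=[P4] Q1=[P1,P3] Q2=[]
t=16-17: P4@Q0 runs 1, rem=9, I/O yield, promote→Q0. Q0=[P4] Q1=[P1,P3] Q2=[]
t=17-18: P4@Q0 runs 1, rem=8, I/O yield, promote→Q0. Q0=[P4] Q1=[P1,P3] Q2=[]
t=18-19: P4@Q0 runs 1, rem=7, I/O yield, promote→Q0. Q0=[P4] Q1=[P1,P3] Q2=[]
t=19-20: P4@Q0 runs 1, rem=6, I/O yield, promote→Q0. Q0=[P4] Q1=[P1,P3] Q2=[]
t=20-21: P4@Q0 runs 1, rem=5, I/O yield, promote→Q0. Q0=[P4] Q1=[P1,P3] Q2=[]
t=21-22: P4@Q0 runs 1, rem=4, I/O yield, promote→Q0. Q0=[P4] Q1=[P1,P3] Q2=[]
t=22-23: P4@Q0 runs 1, rem=3, I/O yield, promote→Q0. Q0=[P4] Q1=[P1,P3] Q2=[]
t=23-24: P4@Q0 runs 1, rem=2, I/O yield, promote→Q0. Q0=[P4] Q1=[P1,P3] Q2=[]
t=24-25: P4@Q0 runs 1, rem=1, I/O yield, promote→Q0. Q0=[P4] Q1=[P1,P3] Q2=[]
t=25-26: P4@Q0 runs 1, rem=0, completes. Q0=[] Q1=[P1,P3] Q2=[]
t=26-29: P1@Q1 runs 3, rem=6, I/O yield, promote→Q0. Q0=[P1] Q1=[P3] Q2=[]
t=29-31: P1@Q0 runs 2, rem=4, quantum used, demote→Q1. Q0=[] Q1=[P3,P1] Q2=[]
t=31-36: P3@Q1 runs 5, rem=8, quantum used, demote→Q2. Q0=[] Q1=[P1] Q2=[P3]
t=36-39: P1@Q1 runs 3, rem=1, I/O yield, promote→Q0. Q0=[P1] Q1=[] Q2=[P3]
t=39-40: P1@Q0 runs 1, rem=0, completes. Q0=[] Q1=[] Q2=[P3]
t=40-48: P3@Q2 runs 8, rem=0, completes. Q0=[] Q1=[] Q2=[]

Answer: P2,P4,P1,P3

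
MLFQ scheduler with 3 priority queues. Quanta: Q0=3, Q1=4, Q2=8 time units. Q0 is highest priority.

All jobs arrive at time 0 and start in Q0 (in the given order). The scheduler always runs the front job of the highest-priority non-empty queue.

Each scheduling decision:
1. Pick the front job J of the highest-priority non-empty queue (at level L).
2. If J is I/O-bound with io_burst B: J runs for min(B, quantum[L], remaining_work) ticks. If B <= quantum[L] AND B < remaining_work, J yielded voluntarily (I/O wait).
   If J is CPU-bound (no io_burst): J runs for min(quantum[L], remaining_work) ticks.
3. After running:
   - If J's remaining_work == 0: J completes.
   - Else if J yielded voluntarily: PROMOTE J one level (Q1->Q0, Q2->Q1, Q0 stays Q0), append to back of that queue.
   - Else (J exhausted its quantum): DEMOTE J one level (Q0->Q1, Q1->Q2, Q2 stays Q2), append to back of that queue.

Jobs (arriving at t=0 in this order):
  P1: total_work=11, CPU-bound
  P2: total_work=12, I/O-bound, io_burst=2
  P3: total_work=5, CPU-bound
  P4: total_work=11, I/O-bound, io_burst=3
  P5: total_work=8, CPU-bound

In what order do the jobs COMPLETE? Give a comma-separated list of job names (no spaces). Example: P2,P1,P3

Answer: P4,P2,P3,P1,P5

Derivation:
t=0-3: P1@Q0 runs 3, rem=8, quantum used, demote→Q1. Q0=[P2,P3,P4,P5] Q1=[P1] Q2=[]
t=3-5: P2@Q0 runs 2, rem=10, I/O yield, promote→Q0. Q0=[P3,P4,P5,P2] Q1=[P1] Q2=[]
t=5-8: P3@Q0 runs 3, rem=2, quantum used, demote→Q1. Q0=[P4,P5,P2] Q1=[P1,P3] Q2=[]
t=8-11: P4@Q0 runs 3, rem=8, I/O yield, promote→Q0. Q0=[P5,P2,P4] Q1=[P1,P3] Q2=[]
t=11-14: P5@Q0 runs 3, rem=5, quantum used, demote→Q1. Q0=[P2,P4] Q1=[P1,P3,P5] Q2=[]
t=14-16: P2@Q0 runs 2, rem=8, I/O yield, promote→Q0. Q0=[P4,P2] Q1=[P1,P3,P5] Q2=[]
t=16-19: P4@Q0 runs 3, rem=5, I/O yield, promote→Q0. Q0=[P2,P4] Q1=[P1,P3,P5] Q2=[]
t=19-21: P2@Q0 runs 2, rem=6, I/O yield, promote→Q0. Q0=[P4,P2] Q1=[P1,P3,P5] Q2=[]
t=21-24: P4@Q0 runs 3, rem=2, I/O yield, promote→Q0. Q0=[P2,P4] Q1=[P1,P3,P5] Q2=[]
t=24-26: P2@Q0 runs 2, rem=4, I/O yield, promote→Q0. Q0=[P4,P2] Q1=[P1,P3,P5] Q2=[]
t=26-28: P4@Q0 runs 2, rem=0, completes. Q0=[P2] Q1=[P1,P3,P5] Q2=[]
t=28-30: P2@Q0 runs 2, rem=2, I/O yield, promote→Q0. Q0=[P2] Q1=[P1,P3,P5] Q2=[]
t=30-32: P2@Q0 runs 2, rem=0, completes. Q0=[] Q1=[P1,P3,P5] Q2=[]
t=32-36: P1@Q1 runs 4, rem=4, quantum used, demote→Q2. Q0=[] Q1=[P3,P5] Q2=[P1]
t=36-38: P3@Q1 runs 2, rem=0, completes. Q0=[] Q1=[P5] Q2=[P1]
t=38-42: P5@Q1 runs 4, rem=1, quantum used, demote→Q2. Q0=[] Q1=[] Q2=[P1,P5]
t=42-46: P1@Q2 runs 4, rem=0, completes. Q0=[] Q1=[] Q2=[P5]
t=46-47: P5@Q2 runs 1, rem=0, completes. Q0=[] Q1=[] Q2=[]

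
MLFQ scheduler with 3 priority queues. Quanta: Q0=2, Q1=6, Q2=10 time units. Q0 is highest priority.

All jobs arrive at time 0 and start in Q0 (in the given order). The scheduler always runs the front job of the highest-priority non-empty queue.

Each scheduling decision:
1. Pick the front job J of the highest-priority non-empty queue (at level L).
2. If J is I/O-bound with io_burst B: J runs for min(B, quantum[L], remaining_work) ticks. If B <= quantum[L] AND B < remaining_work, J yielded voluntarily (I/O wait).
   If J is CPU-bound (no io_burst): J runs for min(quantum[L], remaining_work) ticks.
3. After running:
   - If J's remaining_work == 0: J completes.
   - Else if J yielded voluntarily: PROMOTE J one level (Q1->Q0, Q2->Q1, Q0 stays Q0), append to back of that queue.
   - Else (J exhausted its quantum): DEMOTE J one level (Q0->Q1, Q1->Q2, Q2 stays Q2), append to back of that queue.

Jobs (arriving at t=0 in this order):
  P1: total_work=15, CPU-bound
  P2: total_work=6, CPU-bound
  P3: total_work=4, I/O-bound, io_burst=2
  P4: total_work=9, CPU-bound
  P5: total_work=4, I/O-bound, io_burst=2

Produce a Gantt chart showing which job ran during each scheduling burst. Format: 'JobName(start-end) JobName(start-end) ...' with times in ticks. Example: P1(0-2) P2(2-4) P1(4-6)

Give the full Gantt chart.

t=0-2: P1@Q0 runs 2, rem=13, quantum used, demote→Q1. Q0=[P2,P3,P4,P5] Q1=[P1] Q2=[]
t=2-4: P2@Q0 runs 2, rem=4, quantum used, demote→Q1. Q0=[P3,P4,P5] Q1=[P1,P2] Q2=[]
t=4-6: P3@Q0 runs 2, rem=2, I/O yield, promote→Q0. Q0=[P4,P5,P3] Q1=[P1,P2] Q2=[]
t=6-8: P4@Q0 runs 2, rem=7, quantum used, demote→Q1. Q0=[P5,P3] Q1=[P1,P2,P4] Q2=[]
t=8-10: P5@Q0 runs 2, rem=2, I/O yield, promote→Q0. Q0=[P3,P5] Q1=[P1,P2,P4] Q2=[]
t=10-12: P3@Q0 runs 2, rem=0, completes. Q0=[P5] Q1=[P1,P2,P4] Q2=[]
t=12-14: P5@Q0 runs 2, rem=0, completes. Q0=[] Q1=[P1,P2,P4] Q2=[]
t=14-20: P1@Q1 runs 6, rem=7, quantum used, demote→Q2. Q0=[] Q1=[P2,P4] Q2=[P1]
t=20-24: P2@Q1 runs 4, rem=0, completes. Q0=[] Q1=[P4] Q2=[P1]
t=24-30: P4@Q1 runs 6, rem=1, quantum used, demote→Q2. Q0=[] Q1=[] Q2=[P1,P4]
t=30-37: P1@Q2 runs 7, rem=0, completes. Q0=[] Q1=[] Q2=[P4]
t=37-38: P4@Q2 runs 1, rem=0, completes. Q0=[] Q1=[] Q2=[]

Answer: P1(0-2) P2(2-4) P3(4-6) P4(6-8) P5(8-10) P3(10-12) P5(12-14) P1(14-20) P2(20-24) P4(24-30) P1(30-37) P4(37-38)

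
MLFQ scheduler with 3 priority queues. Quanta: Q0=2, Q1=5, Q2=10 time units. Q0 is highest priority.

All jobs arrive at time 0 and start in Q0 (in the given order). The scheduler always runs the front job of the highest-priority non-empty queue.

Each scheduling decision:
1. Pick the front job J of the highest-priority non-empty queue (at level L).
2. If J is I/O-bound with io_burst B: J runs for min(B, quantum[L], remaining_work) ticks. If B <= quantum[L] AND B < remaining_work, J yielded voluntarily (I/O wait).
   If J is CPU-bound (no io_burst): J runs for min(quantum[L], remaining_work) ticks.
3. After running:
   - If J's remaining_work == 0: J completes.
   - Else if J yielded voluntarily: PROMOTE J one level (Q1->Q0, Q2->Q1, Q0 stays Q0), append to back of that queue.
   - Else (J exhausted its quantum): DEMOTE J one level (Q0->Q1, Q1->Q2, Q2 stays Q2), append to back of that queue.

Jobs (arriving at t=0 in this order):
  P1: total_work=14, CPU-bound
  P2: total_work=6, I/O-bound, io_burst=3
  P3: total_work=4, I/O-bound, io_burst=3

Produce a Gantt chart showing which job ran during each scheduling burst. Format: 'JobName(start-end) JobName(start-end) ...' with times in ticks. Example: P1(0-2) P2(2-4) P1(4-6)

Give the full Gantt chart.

t=0-2: P1@Q0 runs 2, rem=12, quantum used, demote→Q1. Q0=[P2,P3] Q1=[P1] Q2=[]
t=2-4: P2@Q0 runs 2, rem=4, quantum used, demote→Q1. Q0=[P3] Q1=[P1,P2] Q2=[]
t=4-6: P3@Q0 runs 2, rem=2, quantum used, demote→Q1. Q0=[] Q1=[P1,P2,P3] Q2=[]
t=6-11: P1@Q1 runs 5, rem=7, quantum used, demote→Q2. Q0=[] Q1=[P2,P3] Q2=[P1]
t=11-14: P2@Q1 runs 3, rem=1, I/O yield, promote→Q0. Q0=[P2] Q1=[P3] Q2=[P1]
t=14-15: P2@Q0 runs 1, rem=0, completes. Q0=[] Q1=[P3] Q2=[P1]
t=15-17: P3@Q1 runs 2, rem=0, completes. Q0=[] Q1=[] Q2=[P1]
t=17-24: P1@Q2 runs 7, rem=0, completes. Q0=[] Q1=[] Q2=[]

Answer: P1(0-2) P2(2-4) P3(4-6) P1(6-11) P2(11-14) P2(14-15) P3(15-17) P1(17-24)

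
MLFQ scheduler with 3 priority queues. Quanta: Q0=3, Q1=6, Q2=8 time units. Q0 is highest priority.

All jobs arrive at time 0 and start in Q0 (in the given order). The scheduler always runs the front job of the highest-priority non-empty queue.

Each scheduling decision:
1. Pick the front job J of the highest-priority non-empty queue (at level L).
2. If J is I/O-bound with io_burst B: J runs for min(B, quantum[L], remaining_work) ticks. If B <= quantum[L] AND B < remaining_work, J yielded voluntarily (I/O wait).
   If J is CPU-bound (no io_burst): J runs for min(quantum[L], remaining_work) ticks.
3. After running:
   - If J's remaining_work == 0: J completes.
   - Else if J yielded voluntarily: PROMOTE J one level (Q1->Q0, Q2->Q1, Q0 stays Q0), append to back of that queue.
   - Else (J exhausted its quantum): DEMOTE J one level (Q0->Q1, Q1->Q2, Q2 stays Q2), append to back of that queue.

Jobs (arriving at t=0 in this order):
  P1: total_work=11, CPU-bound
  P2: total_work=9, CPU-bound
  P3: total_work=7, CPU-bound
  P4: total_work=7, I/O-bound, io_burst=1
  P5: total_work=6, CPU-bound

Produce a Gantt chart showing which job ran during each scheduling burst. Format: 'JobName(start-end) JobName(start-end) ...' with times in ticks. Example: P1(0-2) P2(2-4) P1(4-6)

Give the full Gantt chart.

Answer: P1(0-3) P2(3-6) P3(6-9) P4(9-10) P5(10-13) P4(13-14) P4(14-15) P4(15-16) P4(16-17) P4(17-18) P4(18-19) P1(19-25) P2(25-31) P3(31-35) P5(35-38) P1(38-40)

Derivation:
t=0-3: P1@Q0 runs 3, rem=8, quantum used, demote→Q1. Q0=[P2,P3,P4,P5] Q1=[P1] Q2=[]
t=3-6: P2@Q0 runs 3, rem=6, quantum used, demote→Q1. Q0=[P3,P4,P5] Q1=[P1,P2] Q2=[]
t=6-9: P3@Q0 runs 3, rem=4, quantum used, demote→Q1. Q0=[P4,P5] Q1=[P1,P2,P3] Q2=[]
t=9-10: P4@Q0 runs 1, rem=6, I/O yield, promote→Q0. Q0=[P5,P4] Q1=[P1,P2,P3] Q2=[]
t=10-13: P5@Q0 runs 3, rem=3, quantum used, demote→Q1. Q0=[P4] Q1=[P1,P2,P3,P5] Q2=[]
t=13-14: P4@Q0 runs 1, rem=5, I/O yield, promote→Q0. Q0=[P4] Q1=[P1,P2,P3,P5] Q2=[]
t=14-15: P4@Q0 runs 1, rem=4, I/O yield, promote→Q0. Q0=[P4] Q1=[P1,P2,P3,P5] Q2=[]
t=15-16: P4@Q0 runs 1, rem=3, I/O yield, promote→Q0. Q0=[P4] Q1=[P1,P2,P3,P5] Q2=[]
t=16-17: P4@Q0 runs 1, rem=2, I/O yield, promote→Q0. Q0=[P4] Q1=[P1,P2,P3,P5] Q2=[]
t=17-18: P4@Q0 runs 1, rem=1, I/O yield, promote→Q0. Q0=[P4] Q1=[P1,P2,P3,P5] Q2=[]
t=18-19: P4@Q0 runs 1, rem=0, completes. Q0=[] Q1=[P1,P2,P3,P5] Q2=[]
t=19-25: P1@Q1 runs 6, rem=2, quantum used, demote→Q2. Q0=[] Q1=[P2,P3,P5] Q2=[P1]
t=25-31: P2@Q1 runs 6, rem=0, completes. Q0=[] Q1=[P3,P5] Q2=[P1]
t=31-35: P3@Q1 runs 4, rem=0, completes. Q0=[] Q1=[P5] Q2=[P1]
t=35-38: P5@Q1 runs 3, rem=0, completes. Q0=[] Q1=[] Q2=[P1]
t=38-40: P1@Q2 runs 2, rem=0, completes. Q0=[] Q1=[] Q2=[]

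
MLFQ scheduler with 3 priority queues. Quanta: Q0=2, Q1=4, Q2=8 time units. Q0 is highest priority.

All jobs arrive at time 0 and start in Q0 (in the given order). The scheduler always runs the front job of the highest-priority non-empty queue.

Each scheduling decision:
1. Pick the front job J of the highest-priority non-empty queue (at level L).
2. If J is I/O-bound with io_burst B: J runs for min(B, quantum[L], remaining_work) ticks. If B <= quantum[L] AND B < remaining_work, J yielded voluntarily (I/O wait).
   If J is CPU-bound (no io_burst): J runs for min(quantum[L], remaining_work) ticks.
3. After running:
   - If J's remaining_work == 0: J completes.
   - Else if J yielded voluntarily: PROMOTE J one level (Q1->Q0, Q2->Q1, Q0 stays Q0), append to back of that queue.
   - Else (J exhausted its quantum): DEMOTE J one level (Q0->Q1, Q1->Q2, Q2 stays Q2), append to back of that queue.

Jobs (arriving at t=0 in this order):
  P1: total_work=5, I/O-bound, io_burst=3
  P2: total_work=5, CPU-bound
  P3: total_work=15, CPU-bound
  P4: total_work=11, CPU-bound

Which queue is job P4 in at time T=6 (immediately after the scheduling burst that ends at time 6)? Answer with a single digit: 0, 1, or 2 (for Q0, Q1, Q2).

Answer: 0

Derivation:
t=0-2: P1@Q0 runs 2, rem=3, quantum used, demote→Q1. Q0=[P2,P3,P4] Q1=[P1] Q2=[]
t=2-4: P2@Q0 runs 2, rem=3, quantum used, demote→Q1. Q0=[P3,P4] Q1=[P1,P2] Q2=[]
t=4-6: P3@Q0 runs 2, rem=13, quantum used, demote→Q1. Q0=[P4] Q1=[P1,P2,P3] Q2=[]
t=6-8: P4@Q0 runs 2, rem=9, quantum used, demote→Q1. Q0=[] Q1=[P1,P2,P3,P4] Q2=[]
t=8-11: P1@Q1 runs 3, rem=0, completes. Q0=[] Q1=[P2,P3,P4] Q2=[]
t=11-14: P2@Q1 runs 3, rem=0, completes. Q0=[] Q1=[P3,P4] Q2=[]
t=14-18: P3@Q1 runs 4, rem=9, quantum used, demote→Q2. Q0=[] Q1=[P4] Q2=[P3]
t=18-22: P4@Q1 runs 4, rem=5, quantum used, demote→Q2. Q0=[] Q1=[] Q2=[P3,P4]
t=22-30: P3@Q2 runs 8, rem=1, quantum used, demote→Q2. Q0=[] Q1=[] Q2=[P4,P3]
t=30-35: P4@Q2 runs 5, rem=0, completes. Q0=[] Q1=[] Q2=[P3]
t=35-36: P3@Q2 runs 1, rem=0, completes. Q0=[] Q1=[] Q2=[]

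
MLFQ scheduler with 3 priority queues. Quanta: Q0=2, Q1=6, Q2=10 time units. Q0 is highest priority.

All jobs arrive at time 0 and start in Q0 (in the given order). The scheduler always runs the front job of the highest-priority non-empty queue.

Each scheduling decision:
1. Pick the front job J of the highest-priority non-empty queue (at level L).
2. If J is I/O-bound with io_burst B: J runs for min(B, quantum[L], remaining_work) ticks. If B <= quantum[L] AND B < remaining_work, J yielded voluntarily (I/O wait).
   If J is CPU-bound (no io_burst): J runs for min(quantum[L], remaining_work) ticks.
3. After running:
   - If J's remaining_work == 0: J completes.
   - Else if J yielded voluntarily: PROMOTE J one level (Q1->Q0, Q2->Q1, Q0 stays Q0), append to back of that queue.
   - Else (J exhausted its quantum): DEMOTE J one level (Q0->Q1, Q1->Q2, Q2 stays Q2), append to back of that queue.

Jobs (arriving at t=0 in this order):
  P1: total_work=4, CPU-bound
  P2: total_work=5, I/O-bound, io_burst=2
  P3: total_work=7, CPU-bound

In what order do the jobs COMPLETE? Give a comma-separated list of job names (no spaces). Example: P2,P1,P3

t=0-2: P1@Q0 runs 2, rem=2, quantum used, demote→Q1. Q0=[P2,P3] Q1=[P1] Q2=[]
t=2-4: P2@Q0 runs 2, rem=3, I/O yield, promote→Q0. Q0=[P3,P2] Q1=[P1] Q2=[]
t=4-6: P3@Q0 runs 2, rem=5, quantum used, demote→Q1. Q0=[P2] Q1=[P1,P3] Q2=[]
t=6-8: P2@Q0 runs 2, rem=1, I/O yield, promote→Q0. Q0=[P2] Q1=[P1,P3] Q2=[]
t=8-9: P2@Q0 runs 1, rem=0, completes. Q0=[] Q1=[P1,P3] Q2=[]
t=9-11: P1@Q1 runs 2, rem=0, completes. Q0=[] Q1=[P3] Q2=[]
t=11-16: P3@Q1 runs 5, rem=0, completes. Q0=[] Q1=[] Q2=[]

Answer: P2,P1,P3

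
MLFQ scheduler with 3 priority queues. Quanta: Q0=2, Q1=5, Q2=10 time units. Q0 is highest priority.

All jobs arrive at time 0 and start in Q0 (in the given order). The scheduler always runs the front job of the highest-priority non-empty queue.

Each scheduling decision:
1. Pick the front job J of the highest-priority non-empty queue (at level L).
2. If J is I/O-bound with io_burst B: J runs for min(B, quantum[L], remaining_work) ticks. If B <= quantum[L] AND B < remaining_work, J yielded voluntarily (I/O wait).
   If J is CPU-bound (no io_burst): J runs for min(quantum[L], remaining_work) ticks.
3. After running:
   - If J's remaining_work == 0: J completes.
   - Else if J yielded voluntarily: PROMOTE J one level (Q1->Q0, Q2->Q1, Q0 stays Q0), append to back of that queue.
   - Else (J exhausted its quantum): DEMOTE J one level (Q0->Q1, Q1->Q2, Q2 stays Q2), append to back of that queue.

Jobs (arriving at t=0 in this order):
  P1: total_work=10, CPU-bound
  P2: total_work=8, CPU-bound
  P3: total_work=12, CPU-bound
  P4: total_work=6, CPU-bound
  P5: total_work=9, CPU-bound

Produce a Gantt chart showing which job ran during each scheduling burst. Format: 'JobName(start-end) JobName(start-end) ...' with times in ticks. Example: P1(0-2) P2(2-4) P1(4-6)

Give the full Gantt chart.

Answer: P1(0-2) P2(2-4) P3(4-6) P4(6-8) P5(8-10) P1(10-15) P2(15-20) P3(20-25) P4(25-29) P5(29-34) P1(34-37) P2(37-38) P3(38-43) P5(43-45)

Derivation:
t=0-2: P1@Q0 runs 2, rem=8, quantum used, demote→Q1. Q0=[P2,P3,P4,P5] Q1=[P1] Q2=[]
t=2-4: P2@Q0 runs 2, rem=6, quantum used, demote→Q1. Q0=[P3,P4,P5] Q1=[P1,P2] Q2=[]
t=4-6: P3@Q0 runs 2, rem=10, quantum used, demote→Q1. Q0=[P4,P5] Q1=[P1,P2,P3] Q2=[]
t=6-8: P4@Q0 runs 2, rem=4, quantum used, demote→Q1. Q0=[P5] Q1=[P1,P2,P3,P4] Q2=[]
t=8-10: P5@Q0 runs 2, rem=7, quantum used, demote→Q1. Q0=[] Q1=[P1,P2,P3,P4,P5] Q2=[]
t=10-15: P1@Q1 runs 5, rem=3, quantum used, demote→Q2. Q0=[] Q1=[P2,P3,P4,P5] Q2=[P1]
t=15-20: P2@Q1 runs 5, rem=1, quantum used, demote→Q2. Q0=[] Q1=[P3,P4,P5] Q2=[P1,P2]
t=20-25: P3@Q1 runs 5, rem=5, quantum used, demote→Q2. Q0=[] Q1=[P4,P5] Q2=[P1,P2,P3]
t=25-29: P4@Q1 runs 4, rem=0, completes. Q0=[] Q1=[P5] Q2=[P1,P2,P3]
t=29-34: P5@Q1 runs 5, rem=2, quantum used, demote→Q2. Q0=[] Q1=[] Q2=[P1,P2,P3,P5]
t=34-37: P1@Q2 runs 3, rem=0, completes. Q0=[] Q1=[] Q2=[P2,P3,P5]
t=37-38: P2@Q2 runs 1, rem=0, completes. Q0=[] Q1=[] Q2=[P3,P5]
t=38-43: P3@Q2 runs 5, rem=0, completes. Q0=[] Q1=[] Q2=[P5]
t=43-45: P5@Q2 runs 2, rem=0, completes. Q0=[] Q1=[] Q2=[]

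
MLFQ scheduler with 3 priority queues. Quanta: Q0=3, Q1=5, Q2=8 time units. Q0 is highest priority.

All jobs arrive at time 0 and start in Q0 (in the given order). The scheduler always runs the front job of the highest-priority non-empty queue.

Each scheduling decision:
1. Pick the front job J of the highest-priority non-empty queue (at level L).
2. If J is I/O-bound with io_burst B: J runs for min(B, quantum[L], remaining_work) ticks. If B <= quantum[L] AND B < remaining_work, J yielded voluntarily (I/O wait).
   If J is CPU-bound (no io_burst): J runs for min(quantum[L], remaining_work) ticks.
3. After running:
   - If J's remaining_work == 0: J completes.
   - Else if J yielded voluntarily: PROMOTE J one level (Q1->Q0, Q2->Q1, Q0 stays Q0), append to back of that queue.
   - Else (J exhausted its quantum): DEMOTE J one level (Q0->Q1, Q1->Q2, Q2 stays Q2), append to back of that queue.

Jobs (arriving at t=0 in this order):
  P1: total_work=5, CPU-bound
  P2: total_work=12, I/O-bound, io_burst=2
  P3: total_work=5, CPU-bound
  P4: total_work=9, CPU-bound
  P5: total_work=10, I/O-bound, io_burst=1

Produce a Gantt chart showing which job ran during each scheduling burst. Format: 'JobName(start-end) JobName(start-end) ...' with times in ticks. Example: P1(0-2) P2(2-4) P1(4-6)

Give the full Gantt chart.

t=0-3: P1@Q0 runs 3, rem=2, quantum used, demote→Q1. Q0=[P2,P3,P4,P5] Q1=[P1] Q2=[]
t=3-5: P2@Q0 runs 2, rem=10, I/O yield, promote→Q0. Q0=[P3,P4,P5,P2] Q1=[P1] Q2=[]
t=5-8: P3@Q0 runs 3, rem=2, quantum used, demote→Q1. Q0=[P4,P5,P2] Q1=[P1,P3] Q2=[]
t=8-11: P4@Q0 runs 3, rem=6, quantum used, demote→Q1. Q0=[P5,P2] Q1=[P1,P3,P4] Q2=[]
t=11-12: P5@Q0 runs 1, rem=9, I/O yield, promote→Q0. Q0=[P2,P5] Q1=[P1,P3,P4] Q2=[]
t=12-14: P2@Q0 runs 2, rem=8, I/O yield, promote→Q0. Q0=[P5,P2] Q1=[P1,P3,P4] Q2=[]
t=14-15: P5@Q0 runs 1, rem=8, I/O yield, promote→Q0. Q0=[P2,P5] Q1=[P1,P3,P4] Q2=[]
t=15-17: P2@Q0 runs 2, rem=6, I/O yield, promote→Q0. Q0=[P5,P2] Q1=[P1,P3,P4] Q2=[]
t=17-18: P5@Q0 runs 1, rem=7, I/O yield, promote→Q0. Q0=[P2,P5] Q1=[P1,P3,P4] Q2=[]
t=18-20: P2@Q0 runs 2, rem=4, I/O yield, promote→Q0. Q0=[P5,P2] Q1=[P1,P3,P4] Q2=[]
t=20-21: P5@Q0 runs 1, rem=6, I/O yield, promote→Q0. Q0=[P2,P5] Q1=[P1,P3,P4] Q2=[]
t=21-23: P2@Q0 runs 2, rem=2, I/O yield, promote→Q0. Q0=[P5,P2] Q1=[P1,P3,P4] Q2=[]
t=23-24: P5@Q0 runs 1, rem=5, I/O yield, promote→Q0. Q0=[P2,P5] Q1=[P1,P3,P4] Q2=[]
t=24-26: P2@Q0 runs 2, rem=0, completes. Q0=[P5] Q1=[P1,P3,P4] Q2=[]
t=26-27: P5@Q0 runs 1, rem=4, I/O yield, promote→Q0. Q0=[P5] Q1=[P1,P3,P4] Q2=[]
t=27-28: P5@Q0 runs 1, rem=3, I/O yield, promote→Q0. Q0=[P5] Q1=[P1,P3,P4] Q2=[]
t=28-29: P5@Q0 runs 1, rem=2, I/O yield, promote→Q0. Q0=[P5] Q1=[P1,P3,P4] Q2=[]
t=29-30: P5@Q0 runs 1, rem=1, I/O yield, promote→Q0. Q0=[P5] Q1=[P1,P3,P4] Q2=[]
t=30-31: P5@Q0 runs 1, rem=0, completes. Q0=[] Q1=[P1,P3,P4] Q2=[]
t=31-33: P1@Q1 runs 2, rem=0, completes. Q0=[] Q1=[P3,P4] Q2=[]
t=33-35: P3@Q1 runs 2, rem=0, completes. Q0=[] Q1=[P4] Q2=[]
t=35-40: P4@Q1 runs 5, rem=1, quantum used, demote→Q2. Q0=[] Q1=[] Q2=[P4]
t=40-41: P4@Q2 runs 1, rem=0, completes. Q0=[] Q1=[] Q2=[]

Answer: P1(0-3) P2(3-5) P3(5-8) P4(8-11) P5(11-12) P2(12-14) P5(14-15) P2(15-17) P5(17-18) P2(18-20) P5(20-21) P2(21-23) P5(23-24) P2(24-26) P5(26-27) P5(27-28) P5(28-29) P5(29-30) P5(30-31) P1(31-33) P3(33-35) P4(35-40) P4(40-41)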